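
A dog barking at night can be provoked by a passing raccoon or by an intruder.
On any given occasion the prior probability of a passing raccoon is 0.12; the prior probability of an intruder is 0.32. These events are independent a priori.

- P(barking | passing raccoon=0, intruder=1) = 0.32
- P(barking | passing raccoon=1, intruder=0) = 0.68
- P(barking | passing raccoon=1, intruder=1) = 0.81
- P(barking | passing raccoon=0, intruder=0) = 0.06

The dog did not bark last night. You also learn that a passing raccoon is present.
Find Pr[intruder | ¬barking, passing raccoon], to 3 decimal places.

Enumerate both values of intruder and weight by the priors:
  P(¬barking | passing raccoon) = 0.32×0.68 + 0.19×0.32
        = 0.217600 + 0.060800 = 0.278400
The terms with intruder present sum to 0.060800, so
  P(intruder | ¬barking, passing raccoon) = 0.060800 / 0.278400 ≈ 0.218

Pr[intruder | ¬barking, passing raccoon] ≈ 0.218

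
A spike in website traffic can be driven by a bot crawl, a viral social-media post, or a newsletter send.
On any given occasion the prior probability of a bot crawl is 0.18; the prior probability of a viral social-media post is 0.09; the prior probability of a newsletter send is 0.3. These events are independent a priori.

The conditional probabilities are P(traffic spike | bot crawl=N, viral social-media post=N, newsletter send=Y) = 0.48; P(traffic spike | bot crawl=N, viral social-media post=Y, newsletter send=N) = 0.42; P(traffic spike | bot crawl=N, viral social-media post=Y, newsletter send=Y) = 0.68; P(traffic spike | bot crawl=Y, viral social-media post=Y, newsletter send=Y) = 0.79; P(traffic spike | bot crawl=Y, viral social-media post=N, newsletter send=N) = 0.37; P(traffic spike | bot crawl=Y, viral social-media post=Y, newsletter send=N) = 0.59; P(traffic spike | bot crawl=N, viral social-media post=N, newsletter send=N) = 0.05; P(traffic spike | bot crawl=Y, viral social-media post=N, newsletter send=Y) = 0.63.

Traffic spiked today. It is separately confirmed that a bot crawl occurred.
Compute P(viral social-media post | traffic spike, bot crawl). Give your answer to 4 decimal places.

P(viral social-media post | traffic spike, bot crawl) ≈ 0.1255

P(traffic spike | bot crawl) = 0.37·0.91·0.7 + 0.63·0.91·0.3 + 0.59·0.09·0.7 + 0.79·0.09·0.3 = 0.235690 + 0.171990 + 0.037170 + 0.021330 = 0.466180
Of this, 0.058500 comes from 0.037170 + 0.021330 (the viral social-media post=true cases).
So P(viral social-media post | traffic spike, bot crawl) = 0.058500/0.466180 ≈ 0.1255.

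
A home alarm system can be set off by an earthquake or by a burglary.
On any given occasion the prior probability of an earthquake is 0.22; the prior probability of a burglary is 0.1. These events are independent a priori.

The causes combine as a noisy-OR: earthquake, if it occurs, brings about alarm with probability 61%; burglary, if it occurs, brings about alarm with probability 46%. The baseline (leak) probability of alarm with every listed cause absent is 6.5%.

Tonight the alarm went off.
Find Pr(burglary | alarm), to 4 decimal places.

Pr(burglary | alarm) ≈ 0.2472

Under noisy-OR, P(alarm | causes) = 1 − (1−0.065)·∏(1−qᵢ) over the active causes.
P(alarm) = 0.065·0.78·0.9 + 0.4951·0.78·0.1 + 0.63535·0.22·0.9 + 0.803089·0.22·0.1 = 0.045630 + 0.038618 + 0.125799 + 0.017668 = 0.227715
Restricting to configurations with burglary present: 0.038618 + 0.017668 = 0.056286.
P(burglary | alarm) = 0.056286 / 0.227715 ≈ 0.2472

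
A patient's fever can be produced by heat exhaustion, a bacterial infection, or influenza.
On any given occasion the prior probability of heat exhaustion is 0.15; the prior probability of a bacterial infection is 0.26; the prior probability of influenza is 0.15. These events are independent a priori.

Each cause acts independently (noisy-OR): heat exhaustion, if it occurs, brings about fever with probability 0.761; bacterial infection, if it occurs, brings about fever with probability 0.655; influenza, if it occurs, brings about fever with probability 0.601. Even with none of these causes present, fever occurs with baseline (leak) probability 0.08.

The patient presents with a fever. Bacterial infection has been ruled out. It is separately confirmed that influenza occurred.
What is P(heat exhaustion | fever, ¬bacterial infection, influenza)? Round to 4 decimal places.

P(heat exhaustion | fever, ¬bacterial infection, influenza) ≈ 0.2028

Under noisy-OR, P(fever | causes) = 1 − (1−0.08)·∏(1−qᵢ) over the active causes.
P(fever | ¬bacterial infection, influenza) = 0.63292×0.85 + 0.912268×0.15 = 0.537982 + 0.136840 = 0.674822
The heat exhaustion-present share is 0.912268×0.15 = 0.136840.
Hence the posterior is 0.136840/0.674822 ≈ 0.2028.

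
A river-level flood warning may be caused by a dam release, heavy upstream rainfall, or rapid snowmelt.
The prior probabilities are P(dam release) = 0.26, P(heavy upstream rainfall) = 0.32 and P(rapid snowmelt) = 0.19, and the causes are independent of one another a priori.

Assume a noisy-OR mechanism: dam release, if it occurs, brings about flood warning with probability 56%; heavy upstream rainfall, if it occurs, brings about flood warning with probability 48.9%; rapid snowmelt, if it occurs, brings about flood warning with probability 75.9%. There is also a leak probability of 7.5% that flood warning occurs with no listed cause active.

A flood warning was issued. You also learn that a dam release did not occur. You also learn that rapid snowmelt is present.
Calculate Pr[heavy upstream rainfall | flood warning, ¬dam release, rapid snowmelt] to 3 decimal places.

Under noisy-OR, P(flood warning | causes) = 1 − (1−0.075)·∏(1−qᵢ) over the active causes.
P(flood warning | ¬dam release, rapid snowmelt) = 0.777075×0.68 + 0.886085×0.32 = 0.528411 + 0.283547 = 0.811958
Restricting to configurations with heavy upstream rainfall present: 0.886085×0.32 = 0.283547.
Hence the posterior is 0.283547/0.811958 ≈ 0.349.

Pr[heavy upstream rainfall | flood warning, ¬dam release, rapid snowmelt] ≈ 0.349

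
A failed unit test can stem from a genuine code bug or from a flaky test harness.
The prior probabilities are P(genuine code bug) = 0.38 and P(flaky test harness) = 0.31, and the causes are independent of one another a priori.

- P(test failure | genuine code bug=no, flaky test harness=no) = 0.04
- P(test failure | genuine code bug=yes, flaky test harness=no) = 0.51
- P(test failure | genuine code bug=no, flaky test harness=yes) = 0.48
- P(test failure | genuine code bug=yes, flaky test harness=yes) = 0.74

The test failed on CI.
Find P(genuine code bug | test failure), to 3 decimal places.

P(test failure) = 0.04*0.62*0.69 + 0.48*0.62*0.31 + 0.51*0.38*0.69 + 0.74*0.38*0.31 = 0.017112 + 0.092256 + 0.133722 + 0.087172 = 0.330262
Of this, 0.220894 comes from 0.133722 + 0.087172 (the genuine code bug=true cases).
P(genuine code bug | test failure) = 0.220894 / 0.330262 ≈ 0.669

P(genuine code bug | test failure) ≈ 0.669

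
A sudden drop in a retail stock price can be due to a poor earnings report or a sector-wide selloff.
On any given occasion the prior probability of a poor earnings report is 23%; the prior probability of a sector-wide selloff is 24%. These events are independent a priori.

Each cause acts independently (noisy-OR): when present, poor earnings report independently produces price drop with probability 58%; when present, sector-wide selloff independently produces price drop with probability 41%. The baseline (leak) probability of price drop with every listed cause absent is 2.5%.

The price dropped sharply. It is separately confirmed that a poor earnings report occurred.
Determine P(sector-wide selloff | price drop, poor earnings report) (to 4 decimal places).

P(sector-wide selloff | price drop, poor earnings report) ≈ 0.2885

Under noisy-OR, P(price drop | causes) = 1 − (1−0.025)·∏(1−qᵢ) over the active causes.
Numerator (weight on configurations with sector-wide selloff): 0.758395*0.24 = 0.182015
The normalizing constant is 0.5905*0.76 + 0.758395*0.24 = 0.630795
Posterior = 0.182015 / 0.630795 ≈ 0.2885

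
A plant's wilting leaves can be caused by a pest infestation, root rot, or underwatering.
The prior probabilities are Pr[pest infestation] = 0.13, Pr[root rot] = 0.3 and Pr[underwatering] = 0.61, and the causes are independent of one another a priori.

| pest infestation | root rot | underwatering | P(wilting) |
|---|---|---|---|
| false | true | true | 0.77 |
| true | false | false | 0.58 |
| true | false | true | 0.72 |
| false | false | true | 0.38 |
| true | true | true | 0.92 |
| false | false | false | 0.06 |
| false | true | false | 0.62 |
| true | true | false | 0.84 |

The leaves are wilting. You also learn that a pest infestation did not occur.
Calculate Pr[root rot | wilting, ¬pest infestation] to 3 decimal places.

Pr[root rot | wilting, ¬pest infestation] ≈ 0.544

By total probability over the 4 (root rot, underwatering) configurations:
  P(wilting | ¬pest infestation) = 0.06·0.7·0.39 + 0.38·0.7·0.61 + 0.62·0.3·0.39 + 0.77·0.3·0.61
        = 0.016380 + 0.162260 + 0.072540 + 0.140910 = 0.392090
Keeping only the root rot-present terms gives 0.213450, so
  P(root rot | wilting, ¬pest infestation) = 0.213450 / 0.392090 ≈ 0.544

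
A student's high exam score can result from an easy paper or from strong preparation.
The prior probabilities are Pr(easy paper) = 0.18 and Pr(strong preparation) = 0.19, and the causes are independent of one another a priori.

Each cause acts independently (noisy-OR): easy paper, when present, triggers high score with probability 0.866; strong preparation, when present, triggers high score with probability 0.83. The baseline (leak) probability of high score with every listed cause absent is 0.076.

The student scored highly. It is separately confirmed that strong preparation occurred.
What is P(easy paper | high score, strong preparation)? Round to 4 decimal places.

Under noisy-OR, P(high score | causes) = 1 − (1−0.076)·∏(1−qᵢ) over the active causes.
Weight on easy paper=true, given the evidence: 0.978951*0.18 = 0.176211
The normalizing constant is 0.84292*0.82 + 0.978951*0.18 = 0.867405
Posterior = 0.176211 / 0.867405 ≈ 0.2031

P(easy paper | high score, strong preparation) ≈ 0.2031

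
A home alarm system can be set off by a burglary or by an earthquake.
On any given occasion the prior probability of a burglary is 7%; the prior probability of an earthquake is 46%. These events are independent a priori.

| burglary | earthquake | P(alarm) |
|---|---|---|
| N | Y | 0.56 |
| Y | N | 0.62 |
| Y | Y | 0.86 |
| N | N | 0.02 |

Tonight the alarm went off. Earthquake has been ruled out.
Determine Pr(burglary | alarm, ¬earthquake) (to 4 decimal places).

Pr(burglary | alarm, ¬earthquake) ≈ 0.7000

Enumerate both values of burglary and weight by the priors:
  P(alarm | ¬earthquake) = 0.02·0.93 + 0.62·0.07
        = 0.018600 + 0.043400 = 0.062000
Keeping only the burglary-present terms gives 0.043400, so
  P(burglary | alarm, ¬earthquake) = 0.043400 / 0.062000 ≈ 0.7000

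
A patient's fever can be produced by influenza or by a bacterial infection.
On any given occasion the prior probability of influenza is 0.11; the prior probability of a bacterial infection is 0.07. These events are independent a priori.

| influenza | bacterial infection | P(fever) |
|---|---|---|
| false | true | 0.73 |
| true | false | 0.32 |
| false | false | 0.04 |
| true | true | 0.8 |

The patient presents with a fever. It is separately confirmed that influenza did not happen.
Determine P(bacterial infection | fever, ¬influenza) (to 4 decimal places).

P(bacterial infection | fever, ¬influenza) ≈ 0.5787

P(fever | ¬influenza) = 0.04*0.93 + 0.73*0.07 = 0.037200 + 0.051100 = 0.088300
Restricting to configurations with bacterial infection present: 0.73*0.07 = 0.051100.
Hence the posterior is 0.051100/0.088300 ≈ 0.5787.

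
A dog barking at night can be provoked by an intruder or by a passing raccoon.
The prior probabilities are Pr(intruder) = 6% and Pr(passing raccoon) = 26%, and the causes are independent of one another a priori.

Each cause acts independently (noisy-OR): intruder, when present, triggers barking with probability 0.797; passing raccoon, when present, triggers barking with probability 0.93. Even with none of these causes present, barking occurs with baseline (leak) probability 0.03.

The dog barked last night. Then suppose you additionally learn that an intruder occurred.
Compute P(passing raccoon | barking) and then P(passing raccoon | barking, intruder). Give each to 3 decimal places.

Under noisy-OR, P(barking | causes) = 1 − (1−0.03)·∏(1−qᵢ) over the active causes.
P(barking) = 0.03·0.94·0.74 + 0.9321·0.94·0.26 + 0.80309·0.06·0.74 + 0.986216·0.06·0.26 = 0.020868 + 0.227805 + 0.035657 + 0.015385 = 0.299715
The passing raccoon-present share is 0.227805 + 0.015385 = 0.243190.
Hence the posterior is 0.243190/0.299715 ≈ 0.811.

Now also conditioning on intruder=true:
P(barking | intruder) = 0.80309*0.74 + 0.986216*0.26 = 0.594287 + 0.256416 = 0.850703
Of this, 0.256416 comes from 0.986216*0.26 (the passing raccoon=true cases).
Hence the posterior is 0.256416/0.850703 ≈ 0.301.
The drop from 0.811 to 0.301 is the explaining-away (discounting) effect.

P(passing raccoon | barking) ≈ 0.811; P(passing raccoon | barking, intruder) ≈ 0.301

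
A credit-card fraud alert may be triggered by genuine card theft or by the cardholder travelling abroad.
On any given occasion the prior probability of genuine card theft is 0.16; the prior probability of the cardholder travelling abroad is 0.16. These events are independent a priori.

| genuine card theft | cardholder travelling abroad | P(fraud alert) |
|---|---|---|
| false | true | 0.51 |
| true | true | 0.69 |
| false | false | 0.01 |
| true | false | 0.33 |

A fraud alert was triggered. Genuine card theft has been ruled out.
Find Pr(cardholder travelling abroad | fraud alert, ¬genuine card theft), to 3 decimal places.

Sum P(fraud alert|·) weighted by the priors over both values of cardholder travelling abroad:
  P(fraud alert | ¬genuine card theft) = 0.01·0.84 + 0.51·0.16
        = 0.008400 + 0.081600 = 0.090000
Configurations with cardholder travelling abroad contribute 0.081600, so
  P(cardholder travelling abroad | fraud alert, ¬genuine card theft) = 0.081600 / 0.090000 ≈ 0.907

Pr(cardholder travelling abroad | fraud alert, ¬genuine card theft) ≈ 0.907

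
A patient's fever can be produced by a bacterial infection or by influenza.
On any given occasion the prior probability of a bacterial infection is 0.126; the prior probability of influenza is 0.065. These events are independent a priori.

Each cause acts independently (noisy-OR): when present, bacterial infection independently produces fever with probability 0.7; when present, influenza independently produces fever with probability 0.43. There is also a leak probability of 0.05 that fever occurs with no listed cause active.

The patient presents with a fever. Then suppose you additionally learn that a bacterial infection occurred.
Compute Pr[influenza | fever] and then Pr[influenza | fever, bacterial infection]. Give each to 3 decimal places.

Under noisy-OR, P(fever | causes) = 1 − (1−0.05)·∏(1−qᵢ) over the active causes.
Sum P(fever|·) weighted by the priors over the 4 (bacterial infection, influenza) configurations:
  P(fever) = 0.05*0.874*0.935 + 0.4585*0.874*0.065 + 0.715*0.126*0.935 + 0.83755*0.126*0.065
        = 0.040860 + 0.026047 + 0.084234 + 0.006860 = 0.158001
Keeping only the influenza-present terms gives 0.032907, so
  P(influenza | fever) = 0.032907 / 0.158001 ≈ 0.208

Now also conditioning on bacterial infection=true:
By total probability over both values of influenza:
  P(fever | bacterial infection) = 0.715·0.935 + 0.83755·0.065
        = 0.668525 + 0.054441 = 0.722966
The terms with influenza present sum to 0.054441, so
  P(influenza | fever, bacterial infection) = 0.054441 / 0.722966 ≈ 0.075
— bacterial infection explains away the evidence for influenza.

Pr[influenza | fever] ≈ 0.208; Pr[influenza | fever, bacterial infection] ≈ 0.075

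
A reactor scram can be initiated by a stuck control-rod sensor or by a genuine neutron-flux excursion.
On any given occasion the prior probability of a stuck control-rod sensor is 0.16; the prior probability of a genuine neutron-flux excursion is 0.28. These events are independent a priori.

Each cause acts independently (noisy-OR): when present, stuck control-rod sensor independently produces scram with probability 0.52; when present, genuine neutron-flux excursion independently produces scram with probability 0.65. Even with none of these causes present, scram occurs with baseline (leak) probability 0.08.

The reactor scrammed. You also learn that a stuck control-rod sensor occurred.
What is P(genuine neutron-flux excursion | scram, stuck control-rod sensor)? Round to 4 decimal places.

Under noisy-OR, P(scram | causes) = 1 − (1−0.08)·∏(1−qᵢ) over the active causes.
By total probability over both values of genuine neutron-flux excursion:
  P(scram | stuck control-rod sensor) = 0.5584*0.72 + 0.84544*0.28
        = 0.402048 + 0.236723 = 0.638771
Keeping only the genuine neutron-flux excursion-present terms gives 0.236723, so
  P(genuine neutron-flux excursion | scram, stuck control-rod sensor) = 0.236723 / 0.638771 ≈ 0.3706

P(genuine neutron-flux excursion | scram, stuck control-rod sensor) ≈ 0.3706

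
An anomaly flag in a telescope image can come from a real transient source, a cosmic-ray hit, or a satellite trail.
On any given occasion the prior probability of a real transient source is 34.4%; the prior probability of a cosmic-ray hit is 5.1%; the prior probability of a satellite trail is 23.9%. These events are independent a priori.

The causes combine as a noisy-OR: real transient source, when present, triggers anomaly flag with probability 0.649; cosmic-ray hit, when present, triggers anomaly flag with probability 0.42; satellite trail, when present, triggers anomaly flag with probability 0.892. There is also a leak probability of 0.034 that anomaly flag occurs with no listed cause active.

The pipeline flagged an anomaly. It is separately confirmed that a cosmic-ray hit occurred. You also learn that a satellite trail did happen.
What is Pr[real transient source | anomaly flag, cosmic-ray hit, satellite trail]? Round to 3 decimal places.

Under noisy-OR, P(anomaly flag | causes) = 1 − (1−0.034)·∏(1−qᵢ) over the active causes.
Numerator (weight on configurations with real transient source): 0.978761*0.344 = 0.336694
Normalizer over all consistent configurations: 0.93949*0.656 + 0.978761*0.344 = 0.952999
P(real transient source | anomaly flag, cosmic-ray hit, satellite trail) = 0.336694/0.952999 ≈ 0.353

Pr[real transient source | anomaly flag, cosmic-ray hit, satellite trail] ≈ 0.353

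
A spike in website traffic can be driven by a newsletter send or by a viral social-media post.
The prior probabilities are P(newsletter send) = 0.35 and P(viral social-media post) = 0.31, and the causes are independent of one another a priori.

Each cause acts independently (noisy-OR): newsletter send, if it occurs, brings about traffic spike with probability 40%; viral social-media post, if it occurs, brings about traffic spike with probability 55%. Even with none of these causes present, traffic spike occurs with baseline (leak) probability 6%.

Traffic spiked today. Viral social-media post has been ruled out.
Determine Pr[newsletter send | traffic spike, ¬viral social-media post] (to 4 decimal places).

Pr[newsletter send | traffic spike, ¬viral social-media post] ≈ 0.7965

Under noisy-OR, P(traffic spike | causes) = 1 − (1−0.06)·∏(1−qᵢ) over the active causes.
P(traffic spike | ¬viral social-media post) = 0.06×0.65 + 0.436×0.35 = 0.039000 + 0.152600 = 0.191600
The newsletter send-present share is 0.436×0.35 = 0.152600.
So P(newsletter send | traffic spike, ¬viral social-media post) = 0.152600/0.191600 ≈ 0.7965.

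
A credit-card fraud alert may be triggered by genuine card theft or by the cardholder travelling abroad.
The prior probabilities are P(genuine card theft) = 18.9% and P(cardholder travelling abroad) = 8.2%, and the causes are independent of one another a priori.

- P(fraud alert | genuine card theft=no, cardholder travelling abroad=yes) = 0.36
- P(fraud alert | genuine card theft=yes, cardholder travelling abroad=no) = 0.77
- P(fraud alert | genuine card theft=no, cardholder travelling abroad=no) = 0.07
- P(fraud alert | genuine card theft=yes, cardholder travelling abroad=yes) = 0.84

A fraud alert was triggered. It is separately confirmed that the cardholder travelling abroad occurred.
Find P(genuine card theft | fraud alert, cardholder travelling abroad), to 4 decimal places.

P(fraud alert | cardholder travelling abroad) = 0.36·0.811 + 0.84·0.189 = 0.291960 + 0.158760 = 0.450720
The genuine card theft-present share is 0.84·0.189 = 0.158760.
P(genuine card theft | fraud alert, cardholder travelling abroad) = 0.158760 / 0.450720 ≈ 0.3522

P(genuine card theft | fraud alert, cardholder travelling abroad) ≈ 0.3522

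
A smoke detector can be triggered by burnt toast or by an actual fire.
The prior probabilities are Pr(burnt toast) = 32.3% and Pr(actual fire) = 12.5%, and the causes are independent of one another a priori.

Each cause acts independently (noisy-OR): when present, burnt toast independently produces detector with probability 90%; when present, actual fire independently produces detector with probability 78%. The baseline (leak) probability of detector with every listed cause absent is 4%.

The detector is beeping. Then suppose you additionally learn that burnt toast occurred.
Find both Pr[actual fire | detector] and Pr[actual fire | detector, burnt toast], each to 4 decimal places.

Pr[actual fire | detector] ≈ 0.2757; Pr[actual fire | detector, burnt toast] ≈ 0.1340

Under noisy-OR, P(detector | causes) = 1 − (1−0.04)·∏(1−qᵢ) over the active causes.
Weight on actual fire=true, given the evidence: 0.066752 + 0.039522 = 0.106274
The normalizing constant is 0.04·0.677·0.875 + 0.7888·0.677·0.125 + 0.904·0.323·0.875 + 0.97888·0.323·0.125 = 0.385462
Posterior = 0.106274 / 0.385462 ≈ 0.2757

Now also conditioning on burnt toast=true:
P(detector | burnt toast) = 0.904·0.875 + 0.97888·0.125 = 0.791000 + 0.122360 = 0.913360
Restricting to configurations with actual fire present: 0.97888·0.125 = 0.122360.
P(actual fire | detector, burnt toast) = 0.122360 / 0.913360 ≈ 0.1340
Conditioning on burnt toast lowers the posterior on actual fire: the classic explaining-away effect in a common-effect structure.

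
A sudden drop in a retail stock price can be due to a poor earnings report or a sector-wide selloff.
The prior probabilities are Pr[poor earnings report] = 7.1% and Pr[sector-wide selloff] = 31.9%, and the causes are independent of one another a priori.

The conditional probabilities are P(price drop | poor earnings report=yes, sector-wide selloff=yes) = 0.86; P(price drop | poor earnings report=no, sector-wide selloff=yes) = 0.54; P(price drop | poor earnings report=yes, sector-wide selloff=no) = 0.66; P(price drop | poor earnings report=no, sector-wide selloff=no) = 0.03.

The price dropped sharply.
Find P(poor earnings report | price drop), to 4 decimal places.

Sum P(price drop|·) weighted by the priors over the 4 (poor earnings report, sector-wide selloff) configurations:
  P(price drop) = 0.03*0.929*0.681 + 0.54*0.929*0.319 + 0.66*0.071*0.681 + 0.86*0.071*0.319
        = 0.018979 + 0.160030 + 0.031912 + 0.019478 = 0.230399
Keeping only the poor earnings report-present terms gives 0.051390, so
  P(poor earnings report | price drop) = 0.051390 / 0.230399 ≈ 0.2230

P(poor earnings report | price drop) ≈ 0.2230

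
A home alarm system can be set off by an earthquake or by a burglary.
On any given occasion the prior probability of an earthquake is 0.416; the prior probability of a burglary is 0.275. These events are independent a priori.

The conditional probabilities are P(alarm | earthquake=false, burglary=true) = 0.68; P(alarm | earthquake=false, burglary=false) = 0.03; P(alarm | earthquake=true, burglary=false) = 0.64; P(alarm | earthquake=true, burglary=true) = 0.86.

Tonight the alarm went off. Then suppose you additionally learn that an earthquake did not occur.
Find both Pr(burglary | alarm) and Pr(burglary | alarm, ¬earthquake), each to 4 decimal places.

Weight on burglary=true, given the evidence: 0.109208 + 0.098384 = 0.207592
Denominator P(alarm): 0.03×0.584×0.725 + 0.68×0.584×0.275 + 0.64×0.416×0.725 + 0.86×0.416×0.275 = 0.413318
P(burglary | alarm) = 0.207592/0.413318 ≈ 0.5023

With the extra evidence:
P(alarm | ¬earthquake) = 0.03×0.725 + 0.68×0.275 = 0.021750 + 0.187000 = 0.208750
Restricting to configurations with burglary present: 0.68×0.275 = 0.187000.
Hence the posterior is 0.187000/0.208750 ≈ 0.8958.
With earthquake excluded, burglary must carry more of the explanatory weight for the alarm.

Pr(burglary | alarm) ≈ 0.5023; Pr(burglary | alarm, ¬earthquake) ≈ 0.8958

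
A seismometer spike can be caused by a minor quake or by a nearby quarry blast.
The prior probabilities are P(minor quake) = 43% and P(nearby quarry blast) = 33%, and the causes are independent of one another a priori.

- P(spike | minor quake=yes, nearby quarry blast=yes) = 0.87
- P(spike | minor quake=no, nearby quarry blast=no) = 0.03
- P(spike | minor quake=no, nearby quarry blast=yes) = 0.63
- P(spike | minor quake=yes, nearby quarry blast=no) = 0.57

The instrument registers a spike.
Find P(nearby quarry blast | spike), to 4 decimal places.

Sum P(spike|·) weighted by the priors over the 4 (minor quake, nearby quarry blast) configurations:
  P(spike) = 0.03*0.57*0.67 + 0.63*0.57*0.33 + 0.57*0.43*0.67 + 0.87*0.43*0.33
        = 0.011457 + 0.118503 + 0.164217 + 0.123453 = 0.417630
Keeping only the nearby quarry blast-present terms gives 0.241956, so
  P(nearby quarry blast | spike) = 0.241956 / 0.417630 ≈ 0.5794

P(nearby quarry blast | spike) ≈ 0.5794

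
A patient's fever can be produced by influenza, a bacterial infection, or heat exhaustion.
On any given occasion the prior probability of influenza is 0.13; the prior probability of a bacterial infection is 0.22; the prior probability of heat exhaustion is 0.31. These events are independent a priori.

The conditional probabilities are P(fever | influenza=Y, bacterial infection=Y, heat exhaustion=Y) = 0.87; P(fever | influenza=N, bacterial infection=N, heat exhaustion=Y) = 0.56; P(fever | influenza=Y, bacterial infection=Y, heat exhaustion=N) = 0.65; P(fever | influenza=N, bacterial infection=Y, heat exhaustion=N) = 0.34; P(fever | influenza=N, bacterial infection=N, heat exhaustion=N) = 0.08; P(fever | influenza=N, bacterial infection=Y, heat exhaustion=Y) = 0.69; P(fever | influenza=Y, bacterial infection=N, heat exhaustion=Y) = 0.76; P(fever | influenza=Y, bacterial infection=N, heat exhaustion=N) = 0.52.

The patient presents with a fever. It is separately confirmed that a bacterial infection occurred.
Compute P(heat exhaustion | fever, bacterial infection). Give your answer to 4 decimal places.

P(heat exhaustion | fever, bacterial infection) ≈ 0.4573

For the numerator, keep only heat exhaustion=true terms: 0.186093 + 0.035061 = 0.221154
Normalizer over all consistent configurations: 0.34*0.87*0.69 + 0.69*0.87*0.31 + 0.65*0.13*0.69 + 0.87*0.13*0.31 = 0.483561
P(heat exhaustion | fever, bacterial infection) = 0.221154/0.483561 ≈ 0.4573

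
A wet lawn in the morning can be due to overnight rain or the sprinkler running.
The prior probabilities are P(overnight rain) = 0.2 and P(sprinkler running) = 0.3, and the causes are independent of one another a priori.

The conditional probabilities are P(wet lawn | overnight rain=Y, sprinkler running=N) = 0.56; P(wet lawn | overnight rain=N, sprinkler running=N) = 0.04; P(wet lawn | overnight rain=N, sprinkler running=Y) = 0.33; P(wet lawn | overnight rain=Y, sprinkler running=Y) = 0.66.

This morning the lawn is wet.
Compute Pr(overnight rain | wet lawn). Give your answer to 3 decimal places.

For the numerator, keep only overnight rain=true terms: 0.078400 + 0.039600 = 0.118000
Denominator P(wet lawn): 0.04×0.8×0.7 + 0.33×0.8×0.3 + 0.56×0.2×0.7 + 0.66×0.2×0.3 = 0.219600
Posterior = 0.118000 / 0.219600 ≈ 0.537

Pr(overnight rain | wet lawn) ≈ 0.537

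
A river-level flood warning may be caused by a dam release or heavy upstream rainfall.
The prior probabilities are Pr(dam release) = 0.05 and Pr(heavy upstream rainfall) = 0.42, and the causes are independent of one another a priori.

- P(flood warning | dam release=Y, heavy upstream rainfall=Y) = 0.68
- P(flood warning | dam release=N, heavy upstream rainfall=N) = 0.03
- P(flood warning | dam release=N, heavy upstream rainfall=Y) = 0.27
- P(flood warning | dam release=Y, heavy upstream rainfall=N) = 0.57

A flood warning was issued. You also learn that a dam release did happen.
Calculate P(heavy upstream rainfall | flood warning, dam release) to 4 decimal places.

P(flood warning | dam release) = 0.57×0.58 + 0.68×0.42 = 0.330600 + 0.285600 = 0.616200
Of this, 0.285600 comes from 0.68×0.42 (the heavy upstream rainfall=true cases).
P(heavy upstream rainfall | flood warning, dam release) = 0.285600 / 0.616200 ≈ 0.4635

P(heavy upstream rainfall | flood warning, dam release) ≈ 0.4635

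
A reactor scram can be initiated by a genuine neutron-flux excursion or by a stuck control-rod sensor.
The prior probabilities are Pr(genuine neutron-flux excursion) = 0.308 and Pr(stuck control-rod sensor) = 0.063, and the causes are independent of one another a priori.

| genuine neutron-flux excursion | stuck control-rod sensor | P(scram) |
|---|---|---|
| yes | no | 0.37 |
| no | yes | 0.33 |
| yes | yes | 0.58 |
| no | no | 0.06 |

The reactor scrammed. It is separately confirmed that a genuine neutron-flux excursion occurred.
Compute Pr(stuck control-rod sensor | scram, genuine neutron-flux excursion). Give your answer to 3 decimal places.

Pr(stuck control-rod sensor | scram, genuine neutron-flux excursion) ≈ 0.095

Enumerate both values of stuck control-rod sensor and weight by the priors:
  P(scram | genuine neutron-flux excursion) = 0.37×0.937 + 0.58×0.063
        = 0.346690 + 0.036540 = 0.383230
Configurations with stuck control-rod sensor contribute 0.036540, so
  P(stuck control-rod sensor | scram, genuine neutron-flux excursion) = 0.036540 / 0.383230 ≈ 0.095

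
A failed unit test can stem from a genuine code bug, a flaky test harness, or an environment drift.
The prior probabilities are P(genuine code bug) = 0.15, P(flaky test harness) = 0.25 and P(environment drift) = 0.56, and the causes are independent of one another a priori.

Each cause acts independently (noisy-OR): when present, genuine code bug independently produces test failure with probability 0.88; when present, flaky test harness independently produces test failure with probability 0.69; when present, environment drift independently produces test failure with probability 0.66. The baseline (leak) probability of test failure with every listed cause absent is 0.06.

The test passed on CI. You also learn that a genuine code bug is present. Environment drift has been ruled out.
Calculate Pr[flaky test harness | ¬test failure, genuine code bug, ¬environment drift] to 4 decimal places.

Under noisy-OR, P(test failure | causes) = 1 − (1−0.06)·∏(1−qᵢ) over the active causes.
Numerator (weight on configurations with flaky test harness): 0.034968·0.25 = 0.008742
Normalizer over all consistent configurations: 0.1128·0.75 + 0.034968·0.25 = 0.093342
P(flaky test harness | ¬test failure, genuine code bug, ¬environment drift) = 0.008742/0.093342 ≈ 0.0937

Pr[flaky test harness | ¬test failure, genuine code bug, ¬environment drift] ≈ 0.0937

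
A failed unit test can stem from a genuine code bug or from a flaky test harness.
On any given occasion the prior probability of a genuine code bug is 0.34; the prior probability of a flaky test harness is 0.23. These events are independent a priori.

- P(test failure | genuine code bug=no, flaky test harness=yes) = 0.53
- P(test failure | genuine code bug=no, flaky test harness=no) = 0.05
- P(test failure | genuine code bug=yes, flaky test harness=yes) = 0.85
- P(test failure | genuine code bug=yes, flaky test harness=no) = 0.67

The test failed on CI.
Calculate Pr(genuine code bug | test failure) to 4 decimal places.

Pr(genuine code bug | test failure) ≈ 0.6956

Numerator (weight on configurations with genuine code bug): 0.175406 + 0.066470 = 0.241876
The normalizing constant is 0.05×0.66×0.77 + 0.53×0.66×0.23 + 0.67×0.34×0.77 + 0.85×0.34×0.23 = 0.347740
Posterior = 0.241876 / 0.347740 ≈ 0.6956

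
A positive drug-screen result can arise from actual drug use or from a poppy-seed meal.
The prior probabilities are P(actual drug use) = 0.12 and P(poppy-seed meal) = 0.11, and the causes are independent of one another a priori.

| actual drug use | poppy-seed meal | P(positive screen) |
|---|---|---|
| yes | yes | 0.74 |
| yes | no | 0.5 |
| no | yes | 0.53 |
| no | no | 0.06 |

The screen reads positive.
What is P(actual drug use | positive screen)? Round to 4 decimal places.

P(actual drug use | positive screen) ≈ 0.3912

P(positive screen) = 0.06×0.88×0.89 + 0.53×0.88×0.11 + 0.5×0.12×0.89 + 0.74×0.12×0.11 = 0.046992 + 0.051304 + 0.053400 + 0.009768 = 0.161464
Restricting to configurations with actual drug use present: 0.053400 + 0.009768 = 0.063168.
P(actual drug use | positive screen) = 0.063168 / 0.161464 ≈ 0.3912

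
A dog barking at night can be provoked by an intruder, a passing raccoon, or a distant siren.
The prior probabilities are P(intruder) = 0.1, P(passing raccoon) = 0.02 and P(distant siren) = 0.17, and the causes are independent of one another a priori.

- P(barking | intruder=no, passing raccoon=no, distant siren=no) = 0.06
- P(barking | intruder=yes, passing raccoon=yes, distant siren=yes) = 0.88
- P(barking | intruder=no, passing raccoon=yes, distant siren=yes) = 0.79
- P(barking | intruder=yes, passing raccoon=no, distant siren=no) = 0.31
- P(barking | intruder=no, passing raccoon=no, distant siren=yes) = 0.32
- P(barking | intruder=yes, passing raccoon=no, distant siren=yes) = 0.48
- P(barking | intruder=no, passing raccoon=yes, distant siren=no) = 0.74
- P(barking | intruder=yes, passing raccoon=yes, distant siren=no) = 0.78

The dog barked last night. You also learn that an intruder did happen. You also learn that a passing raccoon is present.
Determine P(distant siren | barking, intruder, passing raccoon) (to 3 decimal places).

P(distant siren | barking, intruder, passing raccoon) ≈ 0.188

P(barking | intruder, passing raccoon) = 0.78*0.83 + 0.88*0.17 = 0.647400 + 0.149600 = 0.797000
Restricting to configurations with distant siren present: 0.88*0.17 = 0.149600.
Hence the posterior is 0.149600/0.797000 ≈ 0.188.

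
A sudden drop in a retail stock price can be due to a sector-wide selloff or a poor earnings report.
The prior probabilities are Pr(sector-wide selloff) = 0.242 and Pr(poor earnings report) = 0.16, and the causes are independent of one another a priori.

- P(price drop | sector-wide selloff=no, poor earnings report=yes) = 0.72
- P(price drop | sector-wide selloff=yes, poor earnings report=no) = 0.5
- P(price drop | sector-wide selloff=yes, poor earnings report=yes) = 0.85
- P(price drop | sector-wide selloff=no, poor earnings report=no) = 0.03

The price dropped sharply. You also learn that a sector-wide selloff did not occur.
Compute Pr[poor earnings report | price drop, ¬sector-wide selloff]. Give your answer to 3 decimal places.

Pr[poor earnings report | price drop, ¬sector-wide selloff] ≈ 0.821

For the numerator, keep only poor earnings report=true terms: 0.72·0.16 = 0.115200
Normalizer over all consistent configurations: 0.03·0.84 + 0.72·0.16 = 0.140400
P(poor earnings report | price drop, ¬sector-wide selloff) = 0.115200/0.140400 ≈ 0.821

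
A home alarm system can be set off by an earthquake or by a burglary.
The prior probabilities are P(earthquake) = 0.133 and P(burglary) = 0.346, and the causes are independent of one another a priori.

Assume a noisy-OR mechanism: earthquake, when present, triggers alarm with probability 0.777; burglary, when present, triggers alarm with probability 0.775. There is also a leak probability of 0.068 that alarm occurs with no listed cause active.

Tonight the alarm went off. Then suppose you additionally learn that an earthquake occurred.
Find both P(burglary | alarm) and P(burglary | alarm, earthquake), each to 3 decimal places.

P(burglary | alarm) ≈ 0.723; P(burglary | alarm, earthquake) ≈ 0.389

Under noisy-OR, P(alarm | causes) = 1 − (1−0.068)·∏(1−qᵢ) over the active causes.
P(alarm) = 0.068·0.867·0.654 + 0.7903·0.867·0.346 + 0.792164·0.133·0.654 + 0.953237·0.133·0.346 = 0.038557 + 0.237076 + 0.068904 + 0.043866 = 0.388403
The burglary-present share is 0.237076 + 0.043866 = 0.280942.
Hence the posterior is 0.280942/0.388403 ≈ 0.723.

Now condition on the additional information:
By total probability over both values of burglary:
  P(alarm | earthquake) = 0.792164·0.654 + 0.953237·0.346
        = 0.518075 + 0.329820 = 0.847895
The terms with burglary present sum to 0.329820, so
  P(burglary | alarm, earthquake) = 0.329820 / 0.847895 ≈ 0.389
Conditioning on earthquake lowers the posterior on burglary: the classic explaining-away effect in a common-effect structure.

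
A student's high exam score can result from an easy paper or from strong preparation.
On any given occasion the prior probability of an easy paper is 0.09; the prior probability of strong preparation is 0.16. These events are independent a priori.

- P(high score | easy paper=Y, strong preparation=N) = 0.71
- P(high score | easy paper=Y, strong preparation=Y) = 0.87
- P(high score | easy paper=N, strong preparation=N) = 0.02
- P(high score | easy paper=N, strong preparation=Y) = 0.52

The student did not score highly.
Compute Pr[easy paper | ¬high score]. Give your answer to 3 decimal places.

Pr[easy paper | ¬high score] ≈ 0.028

For the numerator, keep only easy paper=true terms: 0.021924 + 0.001872 = 0.023796
Normalizer over all consistent configurations: 0.98×0.91×0.84 + 0.48×0.91×0.16 + 0.29×0.09×0.84 + 0.13×0.09×0.16 = 0.842796
P(easy paper | ¬high score) = 0.023796/0.842796 ≈ 0.028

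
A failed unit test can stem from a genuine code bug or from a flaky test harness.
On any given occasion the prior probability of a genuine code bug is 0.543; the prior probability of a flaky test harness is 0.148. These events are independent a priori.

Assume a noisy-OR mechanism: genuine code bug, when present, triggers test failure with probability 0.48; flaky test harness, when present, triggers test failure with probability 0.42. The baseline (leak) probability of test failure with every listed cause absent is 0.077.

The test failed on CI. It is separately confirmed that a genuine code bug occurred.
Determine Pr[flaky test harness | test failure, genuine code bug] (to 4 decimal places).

Under noisy-OR, P(test failure | causes) = 1 − (1−0.077)·∏(1−qᵢ) over the active causes.
P(test failure | genuine code bug) = 0.52004×0.852 + 0.721623×0.148 = 0.443074 + 0.106800 = 0.549874
Of this, 0.106800 comes from 0.721623×0.148 (the flaky test harness=true cases).
Hence the posterior is 0.106800/0.549874 ≈ 0.1942.

Pr[flaky test harness | test failure, genuine code bug] ≈ 0.1942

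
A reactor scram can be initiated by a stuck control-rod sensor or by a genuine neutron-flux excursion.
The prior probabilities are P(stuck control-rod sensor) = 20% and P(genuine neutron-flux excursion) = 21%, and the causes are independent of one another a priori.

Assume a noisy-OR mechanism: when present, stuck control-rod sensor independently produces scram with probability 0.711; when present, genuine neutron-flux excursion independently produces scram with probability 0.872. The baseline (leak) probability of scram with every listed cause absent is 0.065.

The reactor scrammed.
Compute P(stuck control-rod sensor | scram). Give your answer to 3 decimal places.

Under noisy-OR, P(scram | causes) = 1 − (1−0.065)·∏(1−qᵢ) over the active causes.
P(scram) = 0.065×0.8×0.79 + 0.88032×0.8×0.21 + 0.729785×0.2×0.79 + 0.965412×0.2×0.21 = 0.041080 + 0.147894 + 0.115306 + 0.040547 = 0.344827
The stuck control-rod sensor-present share is 0.115306 + 0.040547 = 0.155853.
So P(stuck control-rod sensor | scram) = 0.155853/0.344827 ≈ 0.452.

P(stuck control-rod sensor | scram) ≈ 0.452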